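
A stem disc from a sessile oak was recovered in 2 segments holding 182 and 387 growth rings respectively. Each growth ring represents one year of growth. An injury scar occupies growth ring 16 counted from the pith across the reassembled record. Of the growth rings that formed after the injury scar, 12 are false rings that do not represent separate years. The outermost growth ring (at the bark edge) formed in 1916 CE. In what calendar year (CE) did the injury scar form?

Total growth rings = 182 + 387 = 569.
Between growth ring 16 and the bark edge there are 569 − 16 = 553 growth rings.
Removing the 12 false growth rings leaves 553 − 12 = 541 true growth rings beyond the injury scar.
Counting back 541 years from 1916 CE places the injury scar in 1916 − 541 = 1375 CE.

1375 CE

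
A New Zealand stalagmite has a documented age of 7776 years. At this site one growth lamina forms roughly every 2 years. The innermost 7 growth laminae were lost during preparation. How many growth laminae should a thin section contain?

3881 growth laminae

Expected growth laminae: 7776 / 2 = 3888.
Less the 7 uncaptured growth laminae: 3888 − 7 = 3881.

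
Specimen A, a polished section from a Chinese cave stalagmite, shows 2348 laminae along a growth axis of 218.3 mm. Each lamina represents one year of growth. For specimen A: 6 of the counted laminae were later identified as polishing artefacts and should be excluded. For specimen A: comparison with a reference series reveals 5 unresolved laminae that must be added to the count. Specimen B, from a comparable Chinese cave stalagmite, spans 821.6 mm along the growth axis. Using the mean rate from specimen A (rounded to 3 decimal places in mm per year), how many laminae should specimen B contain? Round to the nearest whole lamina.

Specimen A: correcting the raw count gives 2348 − 6 + 5 = 2347 true laminae.
A: 218.3 mm over 2347 years gives 218.3 / 2347 ≈ 0.093 mm/year.
B spans 821.6 / 0.093 = 8834.41 years ≈ 8834 laminae.

8834 laminae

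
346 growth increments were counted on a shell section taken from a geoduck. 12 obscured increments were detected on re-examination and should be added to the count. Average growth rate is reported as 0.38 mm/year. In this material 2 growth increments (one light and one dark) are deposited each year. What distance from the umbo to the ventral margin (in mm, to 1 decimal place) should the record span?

True growth increment count = 346 + 12 = 358.
Dividing by 2 growth increments per year: 358 / 2 = 179 years.
Predicted length = 0.38 mm/year × 179 years = 68.0 mm.

68.0 mm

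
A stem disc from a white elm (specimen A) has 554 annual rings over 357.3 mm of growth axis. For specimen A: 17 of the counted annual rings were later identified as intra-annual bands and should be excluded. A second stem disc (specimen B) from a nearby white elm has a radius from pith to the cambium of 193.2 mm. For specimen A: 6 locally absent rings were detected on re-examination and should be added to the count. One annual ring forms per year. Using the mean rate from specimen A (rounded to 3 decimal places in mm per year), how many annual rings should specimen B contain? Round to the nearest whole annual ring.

Specimen A: true annual ring count = 554 − 17 + 6 = 543.
A: Mean rate = 357.3 mm / 543 years ≈ 0.658 mm per year.
Specimen B: 193.2 mm / 0.658 mm per year = 293.62 years ≈ 294 annual rings.

294 annual rings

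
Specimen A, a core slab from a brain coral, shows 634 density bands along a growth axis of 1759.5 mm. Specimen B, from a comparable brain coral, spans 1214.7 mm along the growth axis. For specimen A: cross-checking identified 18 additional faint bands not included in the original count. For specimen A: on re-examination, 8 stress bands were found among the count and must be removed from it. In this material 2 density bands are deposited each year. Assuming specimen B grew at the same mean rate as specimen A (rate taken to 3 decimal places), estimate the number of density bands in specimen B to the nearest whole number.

Specimen A: correcting the raw count gives 634 − 8 + 18 = 644 true density bands.
Specimen A: dividing by 2 density bands per year: 644 / 2 = 322 years.
A: 1759.5 mm over 322 years gives 1759.5 / 322 ≈ 5.464 mm/yr.
Specimen B: 1214.7 mm / 5.464 mm per year = 222.31 years; at 2 density bands per year that is 222.31 × 2 ≈ 445 density bands.

445 density bands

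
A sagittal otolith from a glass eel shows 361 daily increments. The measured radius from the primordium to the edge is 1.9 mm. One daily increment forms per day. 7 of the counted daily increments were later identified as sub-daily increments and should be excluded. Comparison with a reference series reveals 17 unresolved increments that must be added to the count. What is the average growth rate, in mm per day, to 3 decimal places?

0.005 mm per day

Correcting the raw count gives 361 − 7 + 17 = 371 true daily increments.
1.9 mm over 371 days gives 1.9 / 371 ≈ 0.005 mm per day.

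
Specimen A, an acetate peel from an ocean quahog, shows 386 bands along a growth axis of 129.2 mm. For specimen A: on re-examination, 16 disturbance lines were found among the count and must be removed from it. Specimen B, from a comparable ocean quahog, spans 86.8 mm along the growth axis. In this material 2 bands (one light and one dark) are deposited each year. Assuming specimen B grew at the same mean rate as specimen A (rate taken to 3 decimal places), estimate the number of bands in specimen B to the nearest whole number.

249 bands

Specimen A: after corrections the count is 386 − 16 = 370 bands.
Specimen A: 370 bands at 2 per year is 370 / 2 = 185 years.
A: Mean rate = 129.2 mm / 185 years ≈ 0.698 mm/yr.
B spans 86.8 / 0.698 = 124.36 years; at 2 bands per year that is 124.36 × 2 ≈ 249 bands.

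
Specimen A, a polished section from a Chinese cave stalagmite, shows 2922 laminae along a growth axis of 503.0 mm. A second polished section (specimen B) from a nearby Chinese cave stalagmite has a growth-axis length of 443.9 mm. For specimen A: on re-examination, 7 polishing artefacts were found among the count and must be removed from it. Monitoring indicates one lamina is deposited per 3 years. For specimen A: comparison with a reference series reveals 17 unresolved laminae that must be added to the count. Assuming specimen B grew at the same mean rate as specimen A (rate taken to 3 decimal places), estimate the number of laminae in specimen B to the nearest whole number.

2596 laminae

Specimen A: after corrections the count is 2922 − 7 + 17 = 2932 laminae.
Specimen A: 2932 laminae at 3 years each span 2932 × 3 = 8796 years.
A: Extension rate ≈ 503.0 / 8796 = 0.057 mm per year.
Specimen B: 443.9 mm / 0.057 mm per year = 7787.72 years; at 3 years per lamina that is 7787.72 / 3 ≈ 2596 laminae.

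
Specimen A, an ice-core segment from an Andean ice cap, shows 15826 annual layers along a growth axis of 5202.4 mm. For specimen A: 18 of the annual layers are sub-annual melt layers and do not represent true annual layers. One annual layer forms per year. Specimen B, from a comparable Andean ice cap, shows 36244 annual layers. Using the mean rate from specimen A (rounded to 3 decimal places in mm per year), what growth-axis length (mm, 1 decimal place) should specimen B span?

Specimen A: after corrections the count is 15826 − 18 = 15808 annual layers.
A: Mean rate = 5202.4 mm / 15808 years ≈ 0.329 mm/yr.
B's length ≈ 0.329 × 36244 = 11924.3 mm.

11924.3 mm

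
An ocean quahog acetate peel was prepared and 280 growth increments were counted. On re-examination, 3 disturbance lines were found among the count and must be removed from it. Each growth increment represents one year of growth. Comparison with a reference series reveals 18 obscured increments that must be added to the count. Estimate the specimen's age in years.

Correcting the raw count gives 280 − 3 + 18 = 295 true growth increments.
With a one-to-one growth increment periodicity this is 295 years.

295 years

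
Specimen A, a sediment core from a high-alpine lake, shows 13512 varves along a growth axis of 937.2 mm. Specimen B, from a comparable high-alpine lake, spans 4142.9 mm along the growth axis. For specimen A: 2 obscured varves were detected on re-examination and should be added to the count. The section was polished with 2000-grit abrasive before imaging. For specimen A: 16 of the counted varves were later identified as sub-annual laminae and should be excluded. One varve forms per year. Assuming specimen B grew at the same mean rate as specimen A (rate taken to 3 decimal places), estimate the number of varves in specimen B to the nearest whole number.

Specimen A: after corrections the count is 13512 − 16 + 2 = 13498 varves.
A: 937.2 mm over 13498 years gives 937.2 / 13498 ≈ 0.069 mm/year.
For B, 4142.9 / 0.069 = 60042.03 years ≈ 60042 varves.

60042 varves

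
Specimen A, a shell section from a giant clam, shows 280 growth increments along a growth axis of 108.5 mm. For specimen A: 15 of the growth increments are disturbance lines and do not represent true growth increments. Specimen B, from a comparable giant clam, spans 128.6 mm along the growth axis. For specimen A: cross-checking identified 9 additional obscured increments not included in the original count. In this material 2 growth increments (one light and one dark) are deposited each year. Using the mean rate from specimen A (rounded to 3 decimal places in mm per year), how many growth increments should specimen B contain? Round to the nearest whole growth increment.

Specimen A: true growth increment count = 280 − 15 + 9 = 274.
Specimen A: with 2 growth increments per year, 274 / 2 = 137 years.
A: Extension rate ≈ 108.5 / 137 = 0.792 mm/yr.
For B, 128.6 / 0.792 = 162.37 years; at 2 growth increments per year that is 162.37 × 2 ≈ 325 growth increments.

325 growth increments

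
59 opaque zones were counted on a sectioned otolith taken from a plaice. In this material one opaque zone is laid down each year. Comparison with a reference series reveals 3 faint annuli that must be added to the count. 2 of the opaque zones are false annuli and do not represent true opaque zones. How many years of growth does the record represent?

After corrections the count is 59 − 2 + 3 = 60 opaque zones.
At one opaque zone per year, that is 60 years.

60 years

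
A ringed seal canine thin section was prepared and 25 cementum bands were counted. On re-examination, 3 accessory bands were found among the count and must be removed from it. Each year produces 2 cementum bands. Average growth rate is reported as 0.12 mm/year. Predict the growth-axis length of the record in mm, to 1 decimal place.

Correcting the raw count gives 25 − 3 = 22 true cementum bands.
22 cementum bands at 2 per year is 22 / 2 = 11 years.
11 years at 0.12 mm/year gives 0.12 × 11 = 1.3 mm.

1.3 mm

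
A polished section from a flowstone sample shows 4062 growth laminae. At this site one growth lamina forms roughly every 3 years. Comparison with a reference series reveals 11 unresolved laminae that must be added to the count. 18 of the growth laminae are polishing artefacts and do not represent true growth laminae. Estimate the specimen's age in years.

12165 yr

Correcting the raw count gives 4062 − 18 + 11 = 4055 true growth laminae.
Multiplying by 3 years per growth lamina: 4055 × 3 = 12165 years.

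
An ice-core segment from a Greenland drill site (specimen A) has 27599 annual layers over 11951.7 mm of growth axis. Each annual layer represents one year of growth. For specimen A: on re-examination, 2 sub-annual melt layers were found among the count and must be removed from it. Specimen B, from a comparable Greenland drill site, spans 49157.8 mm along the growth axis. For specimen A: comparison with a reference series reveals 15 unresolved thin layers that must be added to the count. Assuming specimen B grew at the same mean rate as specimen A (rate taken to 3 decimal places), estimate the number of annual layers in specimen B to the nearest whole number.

Specimen A: correcting the raw count gives 27599 − 2 + 15 = 27612 true annual layers.
A: Mean rate = 11951.7 mm / 27612 years ≈ 0.433 mm/yr.
Specimen B: 49157.8 mm / 0.433 mm per year = 113528.41 years ≈ 113528 annual layers.

113528 annual layers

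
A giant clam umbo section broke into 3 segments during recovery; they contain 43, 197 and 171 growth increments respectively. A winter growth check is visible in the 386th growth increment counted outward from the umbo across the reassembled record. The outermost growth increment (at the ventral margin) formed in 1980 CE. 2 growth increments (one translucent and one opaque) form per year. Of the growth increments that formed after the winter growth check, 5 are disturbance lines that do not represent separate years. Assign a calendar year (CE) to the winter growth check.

1970 CE

Total growth increments = 43 + 197 + 171 = 411.
411 − 386 = 25 growth increments lie beyond the winter growth check toward the ventral margin.
Excluding 5 false growth increments: 25 − 5 = 20.
20 growth increments at 2 per year is 20 / 2 = 10 years.
The growth increment at the ventral margin is 1980 CE, so the winter growth check dates to 1980 − 10 = 1970 CE.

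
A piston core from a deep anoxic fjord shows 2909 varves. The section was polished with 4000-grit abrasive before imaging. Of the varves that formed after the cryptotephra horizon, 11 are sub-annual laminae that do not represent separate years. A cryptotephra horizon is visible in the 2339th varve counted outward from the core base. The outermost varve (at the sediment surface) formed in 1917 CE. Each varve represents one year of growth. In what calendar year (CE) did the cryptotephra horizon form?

The cryptotephra horizon sits at varve 2339 from the core base, so 2909 − 2339 = 570 varves formed after it.
Excluding 11 false varves: 570 − 11 = 559.
Counting back 559 years from 1917 CE places the cryptotephra horizon in 1917 − 559 = 1358 CE.

1358 CE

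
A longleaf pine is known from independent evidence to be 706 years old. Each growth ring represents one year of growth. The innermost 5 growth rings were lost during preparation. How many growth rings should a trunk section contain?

At one growth ring per year, 706 years correspond to 706 growth rings.
Less the 5 uncaptured growth rings: 706 − 5 = 701.

701 growth rings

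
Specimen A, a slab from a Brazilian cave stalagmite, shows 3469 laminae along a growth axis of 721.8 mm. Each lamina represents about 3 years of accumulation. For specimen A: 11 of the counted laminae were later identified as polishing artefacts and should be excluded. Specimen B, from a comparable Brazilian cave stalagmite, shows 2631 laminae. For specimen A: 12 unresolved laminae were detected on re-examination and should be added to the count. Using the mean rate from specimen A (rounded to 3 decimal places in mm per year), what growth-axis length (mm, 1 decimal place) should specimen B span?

544.6 mm

Specimen A: adjusted count: 3469 − 11 + 12 = 3470 laminae.
Specimen A: multiplying by 3 years per lamina: 3470 × 3 = 10410 years.
A: Extension rate ≈ 721.8 / 10410 = 0.069 mm/yr.
Specimen B: multiplying by 3 years per lamina: 2631 × 3 = 7893 years. Length of B = 0.069 × 7893 = 544.6 mm.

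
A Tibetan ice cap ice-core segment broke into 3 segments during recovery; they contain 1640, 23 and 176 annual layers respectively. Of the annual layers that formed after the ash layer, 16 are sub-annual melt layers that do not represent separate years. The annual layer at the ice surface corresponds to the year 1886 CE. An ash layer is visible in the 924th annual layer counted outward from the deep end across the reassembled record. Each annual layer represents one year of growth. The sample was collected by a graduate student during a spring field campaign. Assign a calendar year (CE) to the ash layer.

987 CE

Total annual layers = 1640 + 23 + 176 = 1839.
Between annual layer 924 and the ice surface there are 1839 − 924 = 915 annual layers.
Excluding 16 false annual layers: 915 − 16 = 899.
1886 − 899 = 987 CE.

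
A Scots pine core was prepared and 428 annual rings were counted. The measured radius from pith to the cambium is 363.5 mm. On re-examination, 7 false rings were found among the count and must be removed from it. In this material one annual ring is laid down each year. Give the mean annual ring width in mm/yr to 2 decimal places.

True annual ring count = 428 − 7 = 421.
363.5 mm over 421 years gives 363.5 / 421 ≈ 0.86 mm/yr.

0.86 mm/yr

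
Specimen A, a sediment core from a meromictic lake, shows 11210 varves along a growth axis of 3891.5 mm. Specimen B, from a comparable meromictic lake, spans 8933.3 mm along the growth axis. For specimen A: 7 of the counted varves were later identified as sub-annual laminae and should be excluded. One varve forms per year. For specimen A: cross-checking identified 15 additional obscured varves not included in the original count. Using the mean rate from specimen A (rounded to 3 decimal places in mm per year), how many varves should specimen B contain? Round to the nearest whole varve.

Specimen A: adjusted count: 11210 − 7 + 15 = 11218 varves.
A: Mean rate = 3891.5 mm / 11218 years ≈ 0.347 mm/year.
For B, 8933.3 / 0.347 = 25744.38 years ≈ 25744 varves.

25744 varves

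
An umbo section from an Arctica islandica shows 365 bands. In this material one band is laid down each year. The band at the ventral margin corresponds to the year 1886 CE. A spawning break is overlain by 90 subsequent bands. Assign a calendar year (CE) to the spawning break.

1796 CE

90 bands post-date the spawning break.
Counting back 90 years from 1886 CE places the spawning break in 1886 − 90 = 1796 CE.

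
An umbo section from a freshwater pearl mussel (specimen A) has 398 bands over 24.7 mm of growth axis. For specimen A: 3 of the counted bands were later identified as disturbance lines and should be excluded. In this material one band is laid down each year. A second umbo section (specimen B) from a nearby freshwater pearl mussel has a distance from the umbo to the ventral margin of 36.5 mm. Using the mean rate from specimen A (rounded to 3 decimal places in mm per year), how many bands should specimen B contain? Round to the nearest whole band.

579 bands

Specimen A: true band count = 398 − 3 = 395.
A: Extension rate ≈ 24.7 / 395 = 0.063 mm/yr.
For B, 36.5 / 0.063 = 579.37 years ≈ 579 bands.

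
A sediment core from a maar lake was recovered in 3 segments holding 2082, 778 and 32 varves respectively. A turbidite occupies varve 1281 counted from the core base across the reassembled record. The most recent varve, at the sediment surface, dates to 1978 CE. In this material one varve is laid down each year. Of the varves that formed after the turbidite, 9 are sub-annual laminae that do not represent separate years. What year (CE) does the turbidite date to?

376 CE

Total varves = 2082 + 778 + 32 = 2892.
2892 − 1281 = 1611 varves lie beyond the turbidite toward the sediment surface.
Removing the 9 false varves leaves 1611 − 9 = 1602 true varves beyond the turbidite.
The varve at the sediment surface is 1978 CE, so the turbidite dates to 1978 − 1602 = 376 CE.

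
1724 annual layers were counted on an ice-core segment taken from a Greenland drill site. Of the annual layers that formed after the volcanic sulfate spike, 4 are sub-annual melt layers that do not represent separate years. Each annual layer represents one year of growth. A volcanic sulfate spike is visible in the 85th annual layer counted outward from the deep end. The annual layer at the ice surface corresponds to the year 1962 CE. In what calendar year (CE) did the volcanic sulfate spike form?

The volcanic sulfate spike sits at annual layer 85 from the deep end, so 1724 − 85 = 1639 annual layers formed after it.
1639 − 4 false = 1635 true annual layers after the volcanic sulfate spike.
The annual layer at the ice surface is 1962 CE, so the volcanic sulfate spike dates to 1962 − 1635 = 327 CE.

327 CE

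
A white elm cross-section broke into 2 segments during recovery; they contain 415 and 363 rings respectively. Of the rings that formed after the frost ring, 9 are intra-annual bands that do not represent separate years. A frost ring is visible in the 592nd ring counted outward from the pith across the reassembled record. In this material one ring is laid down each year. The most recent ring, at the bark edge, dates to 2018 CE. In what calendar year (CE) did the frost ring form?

1841 CE

Total rings = 415 + 363 = 778.
The frost ring sits at ring 592 from the pith, so 778 − 592 = 186 rings formed after it.
186 − 9 false = 177 true rings after the frost ring.
The ring at the bark edge is 2018 CE, so the frost ring dates to 2018 − 177 = 1841 CE.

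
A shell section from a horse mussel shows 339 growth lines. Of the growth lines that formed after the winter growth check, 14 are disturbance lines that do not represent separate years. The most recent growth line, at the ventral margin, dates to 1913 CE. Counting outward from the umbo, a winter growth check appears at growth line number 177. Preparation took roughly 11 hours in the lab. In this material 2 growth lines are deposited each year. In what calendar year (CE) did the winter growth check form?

1839 CE

339 − 177 = 162 growth lines lie beyond the winter growth check toward the ventral margin.
Excluding 14 false growth lines: 162 − 14 = 148.
With 2 growth lines per year, 148 / 2 = 74 years.
The growth line at the ventral margin is 1913 CE, so the winter growth check dates to 1913 − 74 = 1839 CE.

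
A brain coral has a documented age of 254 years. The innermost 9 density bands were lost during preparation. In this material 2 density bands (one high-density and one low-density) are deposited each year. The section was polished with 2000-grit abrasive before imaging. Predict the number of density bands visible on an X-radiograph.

Expected density bands: 254 × 2 = 508.
Less the 9 uncaptured density bands: 508 − 9 = 499.

499 density bands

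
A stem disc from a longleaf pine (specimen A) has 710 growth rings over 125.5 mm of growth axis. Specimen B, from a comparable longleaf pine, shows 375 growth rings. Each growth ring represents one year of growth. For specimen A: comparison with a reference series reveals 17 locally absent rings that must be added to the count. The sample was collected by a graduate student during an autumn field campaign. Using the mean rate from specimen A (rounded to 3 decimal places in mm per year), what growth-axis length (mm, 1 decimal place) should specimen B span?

Specimen A: adjusted count: 710 + 17 = 727 growth rings.
A: Extension rate ≈ 125.5 / 727 = 0.173 mm/yr.
B's length ≈ 0.173 × 375 = 64.9 mm.

64.9 mm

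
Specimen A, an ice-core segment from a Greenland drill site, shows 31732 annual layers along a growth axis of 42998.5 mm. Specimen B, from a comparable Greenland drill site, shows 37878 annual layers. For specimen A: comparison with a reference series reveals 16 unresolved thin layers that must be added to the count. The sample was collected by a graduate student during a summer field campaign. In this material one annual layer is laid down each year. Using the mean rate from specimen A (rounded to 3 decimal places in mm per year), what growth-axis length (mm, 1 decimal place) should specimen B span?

Specimen A: adjusted count: 31732 + 16 = 31748 annual layers.
A: Extension rate ≈ 42998.5 / 31748 = 1.354 mm per year.
For B, 1.354 mm/year × 37878 years = 51286.8 mm.

51286.8 mm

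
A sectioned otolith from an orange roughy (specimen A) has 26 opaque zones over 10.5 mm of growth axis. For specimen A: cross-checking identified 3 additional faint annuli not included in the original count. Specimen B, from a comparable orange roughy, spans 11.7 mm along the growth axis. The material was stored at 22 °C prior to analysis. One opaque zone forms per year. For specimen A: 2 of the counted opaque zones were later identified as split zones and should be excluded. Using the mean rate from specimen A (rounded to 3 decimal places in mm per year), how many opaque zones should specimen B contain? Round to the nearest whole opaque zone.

Specimen A: true opaque zone count = 26 − 2 + 3 = 27.
A: 10.5 mm over 27 years gives 10.5 / 27 ≈ 0.389 mm/yr.
B spans 11.7 / 0.389 = 30.08 years ≈ 30 opaque zones.

30 opaque zones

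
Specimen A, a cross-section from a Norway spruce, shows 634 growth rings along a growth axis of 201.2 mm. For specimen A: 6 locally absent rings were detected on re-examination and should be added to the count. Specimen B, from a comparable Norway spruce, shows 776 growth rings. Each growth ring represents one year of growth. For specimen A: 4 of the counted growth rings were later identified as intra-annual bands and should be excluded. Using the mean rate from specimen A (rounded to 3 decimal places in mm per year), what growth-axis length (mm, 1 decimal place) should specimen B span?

245.2 mm

Specimen A: adjusted count: 634 − 4 + 6 = 636 growth rings.
A: Extension rate ≈ 201.2 / 636 = 0.316 mm/year.
For B, 0.316 mm/year × 776 years = 245.2 mm.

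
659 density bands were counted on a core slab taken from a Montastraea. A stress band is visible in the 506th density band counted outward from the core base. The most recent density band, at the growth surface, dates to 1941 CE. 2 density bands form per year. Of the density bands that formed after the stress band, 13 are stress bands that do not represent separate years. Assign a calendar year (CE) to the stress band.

The stress band sits at density band 506 from the core base, so 659 − 506 = 153 density bands formed after it.
153 − 13 false = 140 true density bands after the stress band.
With 2 density bands per year, 140 / 2 = 70 years.
1941 − 70 = 1871 CE.

1871 CE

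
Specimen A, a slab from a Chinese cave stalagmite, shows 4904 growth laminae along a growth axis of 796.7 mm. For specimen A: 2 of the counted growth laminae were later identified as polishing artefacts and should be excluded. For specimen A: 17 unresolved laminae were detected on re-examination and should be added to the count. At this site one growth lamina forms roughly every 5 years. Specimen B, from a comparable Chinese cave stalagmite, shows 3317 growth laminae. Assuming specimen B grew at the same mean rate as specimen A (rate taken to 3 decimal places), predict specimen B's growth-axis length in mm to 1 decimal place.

Specimen A: after corrections the count is 4904 − 2 + 17 = 4919 growth laminae.
Specimen A: at 5 years per growth lamina, 4919 × 5 = 24595 years.
A: Extension rate ≈ 796.7 / 24595 = 0.032 mm/yr.
Specimen B: at 5 years per growth lamina, 3317 × 5 = 16585 years. B's length ≈ 0.032 × 16585 = 530.7 mm.

530.7 mm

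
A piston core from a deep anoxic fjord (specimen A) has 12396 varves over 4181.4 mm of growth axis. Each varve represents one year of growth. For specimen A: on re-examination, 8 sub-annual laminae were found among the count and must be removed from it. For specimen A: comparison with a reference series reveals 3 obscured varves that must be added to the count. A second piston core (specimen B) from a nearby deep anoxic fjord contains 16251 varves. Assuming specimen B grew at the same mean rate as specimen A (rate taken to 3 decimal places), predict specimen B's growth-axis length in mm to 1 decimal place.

Specimen A: adjusted count: 12396 − 8 + 3 = 12391 varves.
A: Mean rate = 4181.4 mm / 12391 years ≈ 0.337 mm/year.
For B, 0.337 mm/year × 16251 years = 5476.6 mm.

5476.6 mm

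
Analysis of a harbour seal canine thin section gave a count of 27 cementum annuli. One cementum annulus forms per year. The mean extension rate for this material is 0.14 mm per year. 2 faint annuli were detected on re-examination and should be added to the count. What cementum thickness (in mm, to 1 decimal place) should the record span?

Correcting the raw count gives 27 + 2 = 29 true cementum annuli.
29 years at 0.14 mm/year gives 0.14 × 29 = 4.1 mm.

4.1 mm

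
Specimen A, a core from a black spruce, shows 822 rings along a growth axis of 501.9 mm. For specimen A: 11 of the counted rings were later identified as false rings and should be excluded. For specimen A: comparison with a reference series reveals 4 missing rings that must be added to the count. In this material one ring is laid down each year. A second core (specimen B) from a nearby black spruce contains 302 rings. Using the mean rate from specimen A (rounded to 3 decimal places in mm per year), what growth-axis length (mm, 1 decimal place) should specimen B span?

Specimen A: after corrections the count is 822 − 11 + 4 = 815 rings.
A: Extension rate ≈ 501.9 / 815 = 0.616 mm per year.
B's length ≈ 0.616 × 302 = 186.0 mm.

186.0 mm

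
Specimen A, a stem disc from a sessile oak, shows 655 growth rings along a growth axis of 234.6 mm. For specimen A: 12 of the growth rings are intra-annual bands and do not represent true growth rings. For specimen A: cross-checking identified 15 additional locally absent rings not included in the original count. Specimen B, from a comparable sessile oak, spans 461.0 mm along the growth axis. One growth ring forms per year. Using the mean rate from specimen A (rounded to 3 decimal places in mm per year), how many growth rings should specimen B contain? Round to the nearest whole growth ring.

Specimen A: correcting the raw count gives 655 − 12 + 15 = 658 true growth rings.
A: 234.6 mm over 658 years gives 234.6 / 658 ≈ 0.357 mm/yr.
B spans 461.0 / 0.357 = 1291.32 years ≈ 1291 growth rings.

1291 growth rings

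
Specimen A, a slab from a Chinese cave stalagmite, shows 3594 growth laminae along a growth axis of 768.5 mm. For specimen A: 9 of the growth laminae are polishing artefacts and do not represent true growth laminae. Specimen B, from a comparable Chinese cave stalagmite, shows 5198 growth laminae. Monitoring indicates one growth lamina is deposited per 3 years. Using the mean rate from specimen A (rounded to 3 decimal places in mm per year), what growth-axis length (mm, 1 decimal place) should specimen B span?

Specimen A: correcting the raw count gives 3594 − 9 = 3585 true growth laminae.
Specimen A: at 3 years per growth lamina, 3585 × 3 = 10755 years.
A: 768.5 mm over 10755 years gives 768.5 / 10755 ≈ 0.071 mm per year.
Specimen B: multiplying by 3 years per growth lamina: 5198 × 3 = 15594 years. For B, 0.071 mm/year × 15594 years = 1107.2 mm.

1107.2 mm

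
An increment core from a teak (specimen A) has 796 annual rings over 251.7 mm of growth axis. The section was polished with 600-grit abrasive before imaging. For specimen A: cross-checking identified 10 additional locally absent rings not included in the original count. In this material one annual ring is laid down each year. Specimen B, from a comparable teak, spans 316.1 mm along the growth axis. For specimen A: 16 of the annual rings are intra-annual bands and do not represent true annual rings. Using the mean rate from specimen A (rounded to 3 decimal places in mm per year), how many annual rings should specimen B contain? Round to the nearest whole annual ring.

Specimen A: adjusted count: 796 − 16 + 10 = 790 annual rings.
A: Extension rate ≈ 251.7 / 790 = 0.319 mm/year.
B spans 316.1 / 0.319 = 990.91 years ≈ 991 annual rings.

991 annual rings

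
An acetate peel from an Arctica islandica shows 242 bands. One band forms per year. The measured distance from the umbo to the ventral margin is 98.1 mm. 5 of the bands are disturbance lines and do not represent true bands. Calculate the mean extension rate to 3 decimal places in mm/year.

0.414 mm/year

After corrections the count is 242 − 5 = 237 bands.
Mean rate = 98.1 mm / 237 years ≈ 0.414 mm/year.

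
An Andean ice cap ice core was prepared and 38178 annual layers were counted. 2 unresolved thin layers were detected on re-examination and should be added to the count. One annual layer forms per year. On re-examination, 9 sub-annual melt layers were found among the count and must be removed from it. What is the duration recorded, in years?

Adjusted count: 38178 − 9 + 2 = 38171 annual layers.
One annual layer per year makes the duration 38171 years.

38171 years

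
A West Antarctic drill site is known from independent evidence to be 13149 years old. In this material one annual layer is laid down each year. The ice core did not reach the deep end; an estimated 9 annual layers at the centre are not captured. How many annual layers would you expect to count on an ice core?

13140 annual layers

One annual layer per year gives 13149 annual layers over 13149 years.
Subtracting the 9 annual layers not captured gives 13149 − 9 = 13140 annual layers in the record.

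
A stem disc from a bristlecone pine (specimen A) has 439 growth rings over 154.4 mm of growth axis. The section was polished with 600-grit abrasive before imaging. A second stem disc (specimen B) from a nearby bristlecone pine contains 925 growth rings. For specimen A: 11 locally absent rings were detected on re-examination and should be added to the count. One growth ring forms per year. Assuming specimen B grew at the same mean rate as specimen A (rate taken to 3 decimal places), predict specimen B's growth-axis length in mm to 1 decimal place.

317.3 mm

Specimen A: adjusted count: 439 + 11 = 450 growth rings.
A: 154.4 mm over 450 years gives 154.4 / 450 ≈ 0.343 mm/year.
Length of B = 0.343 × 925 = 317.3 mm.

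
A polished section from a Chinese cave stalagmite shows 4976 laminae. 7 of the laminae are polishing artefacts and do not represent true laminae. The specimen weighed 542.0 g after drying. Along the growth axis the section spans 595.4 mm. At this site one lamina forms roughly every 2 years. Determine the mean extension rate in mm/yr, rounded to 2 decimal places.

True lamina count = 4976 − 7 = 4969.
At 2 years per lamina, 4969 × 2 = 9938 years.
Mean rate = 595.4 mm / 9938 years ≈ 0.06 mm/yr.

0.06 mm/yr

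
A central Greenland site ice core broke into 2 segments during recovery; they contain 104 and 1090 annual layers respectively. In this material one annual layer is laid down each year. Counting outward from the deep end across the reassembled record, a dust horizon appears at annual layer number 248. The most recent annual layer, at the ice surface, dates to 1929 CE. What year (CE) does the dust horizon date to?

983 CE

Total annual layers = 104 + 1090 = 1194.
The dust horizon sits at annual layer 248 from the deep end, so 1194 − 248 = 946 annual layers formed after it.
1929 − 946 = 983 CE.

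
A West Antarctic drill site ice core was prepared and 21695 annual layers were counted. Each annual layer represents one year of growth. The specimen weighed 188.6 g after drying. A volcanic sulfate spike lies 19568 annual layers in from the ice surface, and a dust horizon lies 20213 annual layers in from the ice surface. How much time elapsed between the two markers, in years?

645 years

20213 − 19568 = 645 annual layers lie between the two events.
One annual layer per year makes the interval 645 years.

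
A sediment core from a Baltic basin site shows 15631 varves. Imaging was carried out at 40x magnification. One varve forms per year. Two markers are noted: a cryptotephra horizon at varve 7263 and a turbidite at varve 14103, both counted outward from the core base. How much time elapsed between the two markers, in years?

The two markers are separated by 14103 − 7263 = 6840 varves.
That is 6840 years at one varve per year.

6840 years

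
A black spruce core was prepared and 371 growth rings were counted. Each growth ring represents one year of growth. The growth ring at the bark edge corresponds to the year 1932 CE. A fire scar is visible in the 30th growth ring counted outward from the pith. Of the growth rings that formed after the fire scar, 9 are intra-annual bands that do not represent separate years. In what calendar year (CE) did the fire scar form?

371 − 30 = 341 growth rings lie beyond the fire scar toward the bark edge.
341 − 9 false = 332 true growth rings after the fire scar.
The growth ring at the bark edge is 1932 CE, so the fire scar dates to 1932 − 332 = 1600 CE.

1600 CE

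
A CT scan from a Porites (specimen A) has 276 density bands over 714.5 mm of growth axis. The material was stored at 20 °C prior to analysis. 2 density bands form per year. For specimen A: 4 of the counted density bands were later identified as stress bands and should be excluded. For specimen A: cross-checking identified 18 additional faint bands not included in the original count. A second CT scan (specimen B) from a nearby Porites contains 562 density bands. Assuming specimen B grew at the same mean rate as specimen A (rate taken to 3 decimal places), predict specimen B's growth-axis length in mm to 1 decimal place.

1384.8 mm

Specimen A: correcting the raw count gives 276 − 4 + 18 = 290 true density bands.
Specimen A: 290 density bands at 2 per year is 290 / 2 = 145 years.
A: 714.5 mm over 145 years gives 714.5 / 145 ≈ 4.928 mm per year.
Specimen B: 562 density bands at 2 per year is 562 / 2 = 281 years. B's length ≈ 4.928 × 281 = 1384.8 mm.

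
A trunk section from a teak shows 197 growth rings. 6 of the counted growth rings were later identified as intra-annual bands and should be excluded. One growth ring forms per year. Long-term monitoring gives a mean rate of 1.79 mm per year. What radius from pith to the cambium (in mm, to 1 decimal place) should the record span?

Correcting the raw count gives 197 − 6 = 191 true growth rings.
Length ≈ 1.79 × 191 = 341.9 mm.

341.9 mm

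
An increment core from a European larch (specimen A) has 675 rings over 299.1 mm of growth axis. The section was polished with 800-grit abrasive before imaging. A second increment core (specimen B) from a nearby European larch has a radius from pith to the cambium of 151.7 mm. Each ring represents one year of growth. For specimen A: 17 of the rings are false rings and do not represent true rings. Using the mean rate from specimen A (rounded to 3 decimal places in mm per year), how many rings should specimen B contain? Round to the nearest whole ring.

Specimen A: correcting the raw count gives 675 − 17 = 658 true rings.
A: 299.1 mm over 658 years gives 299.1 / 658 ≈ 0.455 mm/year.
Specimen B: 151.7 mm / 0.455 mm per year = 333.41 years ≈ 333 rings.

333 rings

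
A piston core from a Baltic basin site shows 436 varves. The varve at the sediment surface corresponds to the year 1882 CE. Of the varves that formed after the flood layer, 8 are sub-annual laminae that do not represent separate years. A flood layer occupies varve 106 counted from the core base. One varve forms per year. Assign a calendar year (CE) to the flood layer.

1560 CE

The flood layer sits at varve 106 from the core base, so 436 − 106 = 330 varves formed after it.
330 − 8 false = 322 true varves after the flood layer.
Counting back 322 years from 1882 CE places the flood layer in 1882 − 322 = 1560 CE.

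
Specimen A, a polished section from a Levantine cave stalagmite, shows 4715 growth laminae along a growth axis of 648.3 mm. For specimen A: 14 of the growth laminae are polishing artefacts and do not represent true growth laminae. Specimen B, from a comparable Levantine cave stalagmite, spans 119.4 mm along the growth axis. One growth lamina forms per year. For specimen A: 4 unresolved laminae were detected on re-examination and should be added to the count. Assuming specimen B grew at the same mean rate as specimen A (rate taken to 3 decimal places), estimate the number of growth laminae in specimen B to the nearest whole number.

Specimen A: adjusted count: 4715 − 14 + 4 = 4705 growth laminae.
A: Mean rate = 648.3 mm / 4705 years ≈ 0.138 mm/year.
Specimen B: 119.4 mm / 0.138 mm per year = 865.22 years ≈ 865 growth laminae.

865 growth laminae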